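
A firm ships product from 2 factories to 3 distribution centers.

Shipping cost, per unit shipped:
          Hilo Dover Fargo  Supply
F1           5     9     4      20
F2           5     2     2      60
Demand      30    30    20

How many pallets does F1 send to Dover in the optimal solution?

0

Optimal shipments:
  F1–Hilo: 20 pallets
  F2–Hilo: 10 pallets
  F2–Dover: 30 pallets
  F2–Fargo: 20 pallets
Total cost = 250.
The route F1→Dover is not used.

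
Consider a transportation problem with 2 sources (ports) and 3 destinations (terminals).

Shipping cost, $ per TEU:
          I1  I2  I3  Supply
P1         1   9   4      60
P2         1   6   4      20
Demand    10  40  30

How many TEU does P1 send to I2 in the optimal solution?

20

The minimum-cost plan:
  P1->I1: 10 × $1 = $10
  P1->I2: 20 × $9 = $180
  P1->I3: 30 × $4 = $120
  P2->I2: 20 × $6 = $120
Total cost = $430.
So P1→I2 carries 20 TEU.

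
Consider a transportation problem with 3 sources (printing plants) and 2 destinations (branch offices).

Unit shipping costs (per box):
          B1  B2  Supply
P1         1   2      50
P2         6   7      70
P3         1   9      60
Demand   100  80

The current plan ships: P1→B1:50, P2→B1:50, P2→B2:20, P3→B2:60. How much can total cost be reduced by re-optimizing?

Current plan cost = 50·1 + 50·6 + 20·7 + 60·9 = 1030.
Optimal plan:
  P1–B1: 40 × 1 = 40
  P1–B2: 10 × 2 = 20
  P2–B2: 70 × 7 = 490
  P3–B1: 60 × 1 = 60
Optimal cost = 610.
Saving = 1030 − 610 = 420.

420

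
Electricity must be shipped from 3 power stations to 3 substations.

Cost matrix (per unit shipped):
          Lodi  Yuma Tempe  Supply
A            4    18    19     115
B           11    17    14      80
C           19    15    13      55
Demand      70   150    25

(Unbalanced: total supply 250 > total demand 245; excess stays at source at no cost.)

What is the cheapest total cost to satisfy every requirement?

3110

A cheapest plan:
  A->Lodi: 70 × 4 = 280
  A->Yuma: 40 × 18 = 720
  B->Yuma: 55 × 17 = 935
  B->Tempe: 25 × 14 = 350
  C->Yuma: 55 × 15 = 825
Total = 280 + 720 + 935 + 350 + 825 = 3110.
(Supply check: A ships 110; B ships 80; C ships 55.)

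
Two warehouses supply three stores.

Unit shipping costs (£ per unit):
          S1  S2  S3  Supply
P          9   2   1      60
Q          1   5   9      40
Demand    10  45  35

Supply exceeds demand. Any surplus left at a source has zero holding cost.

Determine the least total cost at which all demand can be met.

An optimal shipping plan:
  P to S2: 25 units
  P to S3: 35 units
  Q to S1: 10 units
  Q to S2: 20 units
Total cost = £195.
(Supply check: P ships 60; Q ships 30.)

195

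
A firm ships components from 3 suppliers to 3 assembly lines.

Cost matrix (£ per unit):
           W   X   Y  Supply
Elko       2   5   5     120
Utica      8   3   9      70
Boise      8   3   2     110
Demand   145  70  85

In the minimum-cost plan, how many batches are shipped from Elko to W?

120

The minimum-cost plan:
  Elko->W: 120 batches
  Utica->W: 25 batches
  Utica->X: 45 batches
  Boise->X: 25 batches
  Boise->Y: 85 batches
Total cost = £820.
So Elko→W carries 120 batches.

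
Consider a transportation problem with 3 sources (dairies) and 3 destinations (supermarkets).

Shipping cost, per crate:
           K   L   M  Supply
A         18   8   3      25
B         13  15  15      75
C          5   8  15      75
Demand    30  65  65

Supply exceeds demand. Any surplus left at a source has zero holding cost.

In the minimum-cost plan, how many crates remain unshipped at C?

0

An optimal plan:
  A to M: 25 × 3 = 75
  B to L: 20 × 15 = 300
  B to M: 40 × 15 = 600
  C to K: 30 × 5 = 150
  C to L: 45 × 8 = 360
Total cost = 1485.
C ships 75 of its 75, leaving 0.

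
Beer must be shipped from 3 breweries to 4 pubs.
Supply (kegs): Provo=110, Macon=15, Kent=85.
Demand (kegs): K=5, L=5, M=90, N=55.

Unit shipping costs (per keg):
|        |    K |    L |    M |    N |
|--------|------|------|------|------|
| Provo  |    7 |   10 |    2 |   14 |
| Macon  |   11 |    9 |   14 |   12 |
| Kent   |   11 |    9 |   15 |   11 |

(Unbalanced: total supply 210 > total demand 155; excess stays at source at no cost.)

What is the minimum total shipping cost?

A cheapest plan:
  Provo to K: 5 × 7 = 35
  Provo to M: 90 × 2 = 180
  Macon to L: 5 × 9 = 45
  Kent to N: 55 × 11 = 605
Total = 35 + 180 + 45 + 605 = 865.

865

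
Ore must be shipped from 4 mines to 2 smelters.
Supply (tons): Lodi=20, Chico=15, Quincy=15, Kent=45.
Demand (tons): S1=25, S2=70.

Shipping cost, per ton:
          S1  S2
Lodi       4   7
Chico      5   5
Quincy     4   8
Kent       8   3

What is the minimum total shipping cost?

Optimal allocation:
  Lodi to S1: 10 × 4 = 40
  Lodi to S2: 10 × 7 = 70
  Chico to S2: 15 × 5 = 75
  Quincy to S1: 15 × 4 = 60
  Kent to S2: 45 × 3 = 135
Total = 40 + 70 + 75 + 60 + 135 = 380.

380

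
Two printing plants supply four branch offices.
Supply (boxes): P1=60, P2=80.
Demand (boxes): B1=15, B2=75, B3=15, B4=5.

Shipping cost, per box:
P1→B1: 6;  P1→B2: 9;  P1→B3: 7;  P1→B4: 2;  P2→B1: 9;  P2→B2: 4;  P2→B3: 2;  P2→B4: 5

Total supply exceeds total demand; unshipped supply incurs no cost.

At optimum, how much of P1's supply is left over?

Minimum-cost shipments:
  P1 to B1: 15 boxes
  P1 to B2: 10 boxes
  P1 to B4: 5 boxes
  P2 to B2: 65 boxes
  P2 to B3: 15 boxes
Total cost = 480.
P1 ships 30 of its 60, leaving 30.

30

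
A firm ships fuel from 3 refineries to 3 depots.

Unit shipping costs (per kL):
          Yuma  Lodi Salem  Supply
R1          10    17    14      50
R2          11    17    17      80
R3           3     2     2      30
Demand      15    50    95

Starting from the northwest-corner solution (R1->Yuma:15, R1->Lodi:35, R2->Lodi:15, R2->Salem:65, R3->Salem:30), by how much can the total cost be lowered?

135

Current plan cost = 15·10 + 35·17 + 15·17 + 65·17 + 30·2 = 2165.
Optimal plan:
  R1->Salem: 50 × 14 = 700
  R2->Yuma: 15 × 11 = 165
  R2->Lodi: 50 × 17 = 850
  R2->Salem: 15 × 17 = 255
  R3->Salem: 30 × 2 = 60
Optimal cost = 2030.
Saving = 2165 − 2030 = 135.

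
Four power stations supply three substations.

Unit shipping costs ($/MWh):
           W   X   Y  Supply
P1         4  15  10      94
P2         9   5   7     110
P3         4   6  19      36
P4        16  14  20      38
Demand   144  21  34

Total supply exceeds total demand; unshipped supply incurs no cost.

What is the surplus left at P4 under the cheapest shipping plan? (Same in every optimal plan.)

38

An optimal plan:
  P1->W: 94 × $4 = $376
  P2->W: 14 × $9 = $126
  P2->X: 21 × $5 = $105
  P2->Y: 34 × $7 = $238
  P3->W: 36 × $4 = $144
Total cost = $989.
P4 ships 0 of its 38, leaving 38.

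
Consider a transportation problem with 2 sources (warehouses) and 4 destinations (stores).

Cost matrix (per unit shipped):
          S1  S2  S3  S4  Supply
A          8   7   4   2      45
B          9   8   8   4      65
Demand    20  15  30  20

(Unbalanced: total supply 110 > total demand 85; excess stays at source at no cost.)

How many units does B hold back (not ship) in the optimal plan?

Minimum-cost shipments:
  A→S3: 30 × 4 = 120
  A→S4: 15 × 2 = 30
  B→S1: 20 × 9 = 180
  B→S2: 15 × 8 = 120
  B→S4: 5 × 4 = 20
Total cost = 470.
B ships 40 of its 65, leaving 25.

25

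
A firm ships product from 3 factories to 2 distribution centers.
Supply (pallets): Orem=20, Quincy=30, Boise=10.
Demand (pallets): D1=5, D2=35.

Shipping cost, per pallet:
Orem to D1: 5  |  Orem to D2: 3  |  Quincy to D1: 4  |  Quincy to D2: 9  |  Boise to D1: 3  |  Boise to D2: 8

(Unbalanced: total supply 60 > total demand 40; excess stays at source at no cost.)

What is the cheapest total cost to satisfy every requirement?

205

Optimal allocation:
  Orem–D2: 20 × 3 = 60
  Quincy–D1: 5 × 4 = 20
  Quincy–D2: 5 × 9 = 45
  Boise–D2: 10 × 8 = 80
Total = 60 + 20 + 45 + 80 = 205.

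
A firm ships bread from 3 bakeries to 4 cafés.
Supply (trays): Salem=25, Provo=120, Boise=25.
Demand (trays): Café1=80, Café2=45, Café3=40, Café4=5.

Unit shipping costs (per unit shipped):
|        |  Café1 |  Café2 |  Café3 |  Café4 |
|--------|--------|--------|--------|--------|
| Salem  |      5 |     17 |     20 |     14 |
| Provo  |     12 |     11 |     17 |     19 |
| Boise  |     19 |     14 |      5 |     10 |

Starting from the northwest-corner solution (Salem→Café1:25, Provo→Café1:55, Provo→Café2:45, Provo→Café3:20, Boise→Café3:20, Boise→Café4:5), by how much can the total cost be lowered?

Current plan cost = 25·5 + 55·12 + 45·11 + 20·17 + 20·5 + 5·10 = 1770.
Optimal plan:
  Salem–Café1: 25 × 5 = 125
  Provo–Café1: 55 × 12 = 660
  Provo–Café2: 45 × 11 = 495
  Provo–Café3: 15 × 17 = 255
  Provo–Café4: 5 × 19 = 95
  Boise–Café3: 25 × 5 = 125
Optimal cost = 1755.
Saving = 1770 − 1755 = 15.

15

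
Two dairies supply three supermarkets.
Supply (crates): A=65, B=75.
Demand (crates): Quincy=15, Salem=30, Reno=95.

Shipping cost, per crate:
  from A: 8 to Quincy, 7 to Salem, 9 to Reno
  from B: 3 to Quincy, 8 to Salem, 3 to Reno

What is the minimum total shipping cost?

A cheapest plan:
  A→Quincy: 15 × 8 = 120
  A→Salem: 30 × 7 = 210
  A→Reno: 20 × 9 = 180
  B→Reno: 75 × 3 = 225
Total = 120 + 210 + 180 + 225 = 735.

735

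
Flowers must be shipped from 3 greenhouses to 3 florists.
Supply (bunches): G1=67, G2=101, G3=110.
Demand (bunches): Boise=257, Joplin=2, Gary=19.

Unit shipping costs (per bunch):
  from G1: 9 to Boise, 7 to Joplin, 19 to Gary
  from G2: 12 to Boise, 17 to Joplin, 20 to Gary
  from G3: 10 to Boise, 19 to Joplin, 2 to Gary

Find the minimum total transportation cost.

One minimum-cost allocation:
  G1→Boise: 65 × 9 = 585
  G1→Joplin: 2 × 7 = 14
  G2→Boise: 101 × 12 = 1212
  G3→Boise: 91 × 10 = 910
  G3→Gary: 19 × 2 = 38
Total = 585 + 14 + 1212 + 910 + 38 = 2759.

2759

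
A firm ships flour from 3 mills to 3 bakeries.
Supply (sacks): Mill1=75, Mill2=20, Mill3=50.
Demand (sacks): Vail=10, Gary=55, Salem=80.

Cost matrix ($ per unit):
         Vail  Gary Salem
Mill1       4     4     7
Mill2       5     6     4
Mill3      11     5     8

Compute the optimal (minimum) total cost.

810

A cheapest plan:
  Mill1->Vail: 10 × $4 = $40
  Mill1->Gary: 5 × $4 = $20
  Mill1->Salem: 60 × $7 = $420
  Mill2->Salem: 20 × $4 = $80
  Mill3->Gary: 50 × $5 = $250
Total = 40 + 20 + 420 + 80 + 250 = $810.
(Supply check: Mill1 ships 75; Mill2 ships 20; Mill3 ships 50.)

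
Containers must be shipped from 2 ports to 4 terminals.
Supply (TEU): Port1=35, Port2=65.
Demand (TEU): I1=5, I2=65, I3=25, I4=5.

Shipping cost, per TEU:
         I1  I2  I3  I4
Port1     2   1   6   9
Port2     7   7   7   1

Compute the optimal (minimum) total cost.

A cheapest plan:
  Port1->I2: 35 × 1 = 35
  Port2->I1: 5 × 7 = 35
  Port2->I2: 30 × 7 = 210
  Port2->I3: 25 × 7 = 175
  Port2->I4: 5 × 1 = 5
Total = 35 + 35 + 210 + 175 + 5 = 460.
(Supply check: Port1 ships 35; Port2 ships 65.)

460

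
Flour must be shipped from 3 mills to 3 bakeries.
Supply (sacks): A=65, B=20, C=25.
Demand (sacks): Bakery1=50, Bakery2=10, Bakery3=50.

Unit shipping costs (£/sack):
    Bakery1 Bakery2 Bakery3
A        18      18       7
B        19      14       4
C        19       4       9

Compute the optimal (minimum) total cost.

1245

One minimum-cost allocation:
  A–Bakery1: 35 × £18 = £630
  A–Bakery3: 30 × £7 = £210
  B–Bakery3: 20 × £4 = £80
  C–Bakery1: 15 × £19 = £285
  C–Bakery2: 10 × £4 = £40
Total = 630 + 210 + 80 + 285 + 40 = £1245.
(Supply check: A ships 65; B ships 20; C ships 25.)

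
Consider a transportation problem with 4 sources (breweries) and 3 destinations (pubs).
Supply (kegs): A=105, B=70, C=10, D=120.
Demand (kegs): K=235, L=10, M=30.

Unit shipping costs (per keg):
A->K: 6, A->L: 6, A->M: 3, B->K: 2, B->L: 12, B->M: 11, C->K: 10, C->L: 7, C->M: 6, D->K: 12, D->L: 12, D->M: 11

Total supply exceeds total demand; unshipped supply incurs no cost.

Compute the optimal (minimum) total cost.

1830

Optimal allocation:
  A–K: 75 × 6 = 450
  A–M: 30 × 3 = 90
  B–K: 70 × 2 = 140
  C–L: 10 × 7 = 70
  D–K: 90 × 12 = 1080
Total = 450 + 90 + 140 + 70 + 1080 = 1830.
(Supply check: A ships 105; B ships 70; C ships 10; D ships 90.)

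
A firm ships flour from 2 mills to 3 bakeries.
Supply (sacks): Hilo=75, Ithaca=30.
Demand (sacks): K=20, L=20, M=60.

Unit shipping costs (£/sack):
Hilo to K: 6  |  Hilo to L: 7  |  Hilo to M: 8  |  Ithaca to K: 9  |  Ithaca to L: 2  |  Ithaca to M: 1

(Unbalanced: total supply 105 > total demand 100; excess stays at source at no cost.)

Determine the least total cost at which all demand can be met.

530

Optimal allocation:
  Hilo→K: 20 × £6 = £120
  Hilo→L: 20 × £7 = £140
  Hilo→M: 30 × £8 = £240
  Ithaca→M: 30 × £1 = £30
Total = 120 + 140 + 240 + 30 = £530.
(Supply check: Hilo ships 70; Ithaca ships 30.)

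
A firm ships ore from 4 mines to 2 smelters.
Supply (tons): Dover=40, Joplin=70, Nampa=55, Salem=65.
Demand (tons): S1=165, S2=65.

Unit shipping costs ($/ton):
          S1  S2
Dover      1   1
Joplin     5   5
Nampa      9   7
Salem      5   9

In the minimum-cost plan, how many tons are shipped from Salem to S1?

65

The minimum-cost plan:
  Dover to S1: 40 × $1 = $40
  Joplin to S1: 60 × $5 = $300
  Joplin to S2: 10 × $5 = $50
  Nampa to S2: 55 × $7 = $385
  Salem to S1: 65 × $5 = $325
Total cost = $1100.
So Salem→S1 carries 65 tons.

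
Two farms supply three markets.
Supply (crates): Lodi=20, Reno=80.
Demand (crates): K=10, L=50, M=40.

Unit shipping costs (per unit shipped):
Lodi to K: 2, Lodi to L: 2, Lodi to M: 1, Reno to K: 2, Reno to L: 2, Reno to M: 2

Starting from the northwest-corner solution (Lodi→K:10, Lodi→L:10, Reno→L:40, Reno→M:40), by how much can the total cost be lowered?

20

Current plan cost = 10·2 + 10·2 + 40·2 + 40·2 = 200.
Optimal plan:
  Lodi→M: 20 × 1 = 20
  Reno→K: 10 × 2 = 20
  Reno→L: 50 × 2 = 100
  Reno→M: 20 × 2 = 40
Optimal cost = 180.
Saving = 200 − 180 = 20.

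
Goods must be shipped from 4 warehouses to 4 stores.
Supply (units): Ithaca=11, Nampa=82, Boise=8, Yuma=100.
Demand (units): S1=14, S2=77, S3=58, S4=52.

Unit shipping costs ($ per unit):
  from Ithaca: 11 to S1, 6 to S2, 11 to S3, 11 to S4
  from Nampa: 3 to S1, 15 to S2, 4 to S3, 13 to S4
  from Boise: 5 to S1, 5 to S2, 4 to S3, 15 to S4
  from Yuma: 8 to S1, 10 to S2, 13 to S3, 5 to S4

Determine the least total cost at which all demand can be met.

1270

One minimum-cost allocation:
  Ithaca to S2: 11 × $6 = $66
  Nampa to S1: 14 × $3 = $42
  Nampa to S2: 10 × $15 = $150
  Nampa to S3: 58 × $4 = $232
  Boise to S2: 8 × $5 = $40
  Yuma to S2: 48 × $10 = $480
  Yuma to S4: 52 × $5 = $260
Total = 66 + 42 + 150 + 232 + 40 + 480 + 260 = $1270.
(Supply check: Ithaca ships 11; Nampa ships 82; Boise ships 8; Yuma ships 100.)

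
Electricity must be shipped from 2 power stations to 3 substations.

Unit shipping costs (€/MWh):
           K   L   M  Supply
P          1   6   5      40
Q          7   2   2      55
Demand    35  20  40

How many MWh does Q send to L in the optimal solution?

20

Solving gives:
  P→K: 35 MWh
  P→M: 5 MWh
  Q→L: 20 MWh
  Q→M: 35 MWh
Total cost = €170.
So Q→L carries 20 MWh.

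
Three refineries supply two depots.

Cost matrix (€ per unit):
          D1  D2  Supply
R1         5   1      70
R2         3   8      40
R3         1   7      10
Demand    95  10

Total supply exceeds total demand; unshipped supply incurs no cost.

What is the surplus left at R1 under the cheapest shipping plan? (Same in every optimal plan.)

Minimum-cost shipments:
  R1->D1: 45 × €5 = €225
  R1->D2: 10 × €1 = €10
  R2->D1: 40 × €3 = €120
  R3->D1: 10 × €1 = €10
Total cost = €365.
R1 ships 55 of its 70, leaving 15.

15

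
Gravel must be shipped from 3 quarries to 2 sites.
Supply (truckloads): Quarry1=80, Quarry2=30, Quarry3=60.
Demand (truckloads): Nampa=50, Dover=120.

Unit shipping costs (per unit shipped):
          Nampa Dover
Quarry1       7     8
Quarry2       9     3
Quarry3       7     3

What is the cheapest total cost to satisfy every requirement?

A cheapest plan:
  Quarry1->Nampa: 50 × 7 = 350
  Quarry1->Dover: 30 × 8 = 240
  Quarry2->Dover: 30 × 3 = 90
  Quarry3->Dover: 60 × 3 = 180
Total = 350 + 240 + 90 + 180 = 860.
(Supply check: Quarry1 ships 80; Quarry2 ships 30; Quarry3 ships 60.)

860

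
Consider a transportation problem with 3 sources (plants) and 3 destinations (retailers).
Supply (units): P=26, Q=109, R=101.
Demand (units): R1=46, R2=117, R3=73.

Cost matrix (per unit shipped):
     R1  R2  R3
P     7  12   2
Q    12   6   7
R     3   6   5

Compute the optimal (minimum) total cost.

1127

One minimum-cost allocation:
  P–R3: 26 × 2 = 52
  Q–R2: 109 × 6 = 654
  R–R1: 46 × 3 = 138
  R–R2: 8 × 6 = 48
  R–R3: 47 × 5 = 235
Total = 52 + 654 + 138 + 48 + 235 = 1127.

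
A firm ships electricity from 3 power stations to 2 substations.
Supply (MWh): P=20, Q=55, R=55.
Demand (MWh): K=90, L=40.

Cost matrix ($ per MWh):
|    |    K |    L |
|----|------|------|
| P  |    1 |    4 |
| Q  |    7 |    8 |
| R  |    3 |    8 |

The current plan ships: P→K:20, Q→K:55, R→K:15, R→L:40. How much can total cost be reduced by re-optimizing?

Current plan cost = 20·1 + 55·7 + 15·3 + 40·8 = $770.
Optimal plan:
  P->K: 20 × $1 = $20
  Q->K: 15 × $7 = $105
  Q->L: 40 × $8 = $320
  R->K: 55 × $3 = $165
Optimal cost = $610.
Saving = 770 − 610 = $160.

160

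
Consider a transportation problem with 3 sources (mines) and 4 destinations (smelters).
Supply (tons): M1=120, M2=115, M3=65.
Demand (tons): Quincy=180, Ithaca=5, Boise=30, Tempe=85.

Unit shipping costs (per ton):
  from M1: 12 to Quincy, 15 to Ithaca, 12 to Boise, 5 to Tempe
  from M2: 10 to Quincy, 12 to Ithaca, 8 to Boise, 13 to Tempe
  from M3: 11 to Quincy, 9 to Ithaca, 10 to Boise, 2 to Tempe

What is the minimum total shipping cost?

2520

Optimal allocation:
  M1 to Quincy: 95 × 12 = 1140
  M1 to Tempe: 25 × 5 = 125
  M2 to Quincy: 85 × 10 = 850
  M2 to Boise: 30 × 8 = 240
  M3 to Ithaca: 5 × 9 = 45
  M3 to Tempe: 60 × 2 = 120
Total = 1140 + 125 + 850 + 240 + 45 + 120 = 2520.
(Supply check: M1 ships 120; M2 ships 115; M3 ships 65.)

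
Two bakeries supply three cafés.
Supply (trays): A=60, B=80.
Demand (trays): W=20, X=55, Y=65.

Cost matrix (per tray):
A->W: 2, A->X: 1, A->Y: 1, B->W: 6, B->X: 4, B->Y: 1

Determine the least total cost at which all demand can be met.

205

Optimal allocation:
  A→W: 20 trays
  A→X: 40 trays
  B→X: 15 trays
  B→Y: 65 trays
Total cost = 205.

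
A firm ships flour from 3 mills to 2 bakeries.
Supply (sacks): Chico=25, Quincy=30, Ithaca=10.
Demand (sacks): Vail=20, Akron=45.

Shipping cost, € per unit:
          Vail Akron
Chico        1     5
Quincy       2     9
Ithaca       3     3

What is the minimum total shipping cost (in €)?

285

A cheapest plan:
  Chico->Akron: 25 × €5 = €125
  Quincy->Vail: 20 × €2 = €40
  Quincy->Akron: 10 × €9 = €90
  Ithaca->Akron: 10 × €3 = €30
Total = 125 + 40 + 90 + 30 = €285.
(Supply check: Chico ships 25; Quincy ships 30; Ithaca ships 10.)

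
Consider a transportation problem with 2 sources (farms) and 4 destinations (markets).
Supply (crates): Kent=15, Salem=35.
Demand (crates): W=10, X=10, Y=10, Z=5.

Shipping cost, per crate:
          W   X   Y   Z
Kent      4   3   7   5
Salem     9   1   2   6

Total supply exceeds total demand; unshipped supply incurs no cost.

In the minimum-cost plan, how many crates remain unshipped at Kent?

An optimal plan:
  Kent→W: 10 × 4 = 40
  Kent→Z: 5 × 5 = 25
  Salem→X: 10 × 1 = 10
  Salem→Y: 10 × 2 = 20
Total cost = 95.
Kent ships 15 of its 15, leaving 0.

0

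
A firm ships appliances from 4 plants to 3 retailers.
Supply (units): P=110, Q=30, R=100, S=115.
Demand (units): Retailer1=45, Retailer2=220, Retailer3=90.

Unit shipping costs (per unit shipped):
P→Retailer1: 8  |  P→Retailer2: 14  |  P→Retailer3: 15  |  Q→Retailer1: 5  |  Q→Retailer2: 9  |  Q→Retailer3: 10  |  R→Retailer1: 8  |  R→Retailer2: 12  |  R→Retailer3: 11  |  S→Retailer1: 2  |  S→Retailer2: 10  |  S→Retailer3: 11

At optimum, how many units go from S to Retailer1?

45

Optimal shipments:
  P–Retailer2: 110 units
  Q–Retailer2: 30 units
  R–Retailer2: 10 units
  R–Retailer3: 90 units
  S–Retailer1: 45 units
  S–Retailer2: 70 units
Total cost = 3710.
So S→Retailer1 carries 45 units.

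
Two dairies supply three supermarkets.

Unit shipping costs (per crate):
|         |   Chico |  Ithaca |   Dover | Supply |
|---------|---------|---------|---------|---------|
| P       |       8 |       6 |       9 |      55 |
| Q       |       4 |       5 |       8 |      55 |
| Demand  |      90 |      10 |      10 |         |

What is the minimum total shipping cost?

650

A cheapest plan:
  P to Chico: 35 × 8 = 280
  P to Ithaca: 10 × 6 = 60
  P to Dover: 10 × 9 = 90
  Q to Chico: 55 × 4 = 220
Total = 280 + 60 + 90 + 220 = 650.
(Supply check: P ships 55; Q ships 55.)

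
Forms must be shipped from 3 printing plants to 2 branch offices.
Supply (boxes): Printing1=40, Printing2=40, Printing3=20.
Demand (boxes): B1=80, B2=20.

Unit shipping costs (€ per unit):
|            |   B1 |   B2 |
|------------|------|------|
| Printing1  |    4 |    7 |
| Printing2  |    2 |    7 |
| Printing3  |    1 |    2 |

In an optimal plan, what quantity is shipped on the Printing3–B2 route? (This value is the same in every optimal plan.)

20

Optimal shipments:
  Printing1–B1: 40 × €4 = €160
  Printing2–B1: 40 × €2 = €80
  Printing3–B2: 20 × €2 = €40
Total cost = €280.
So Printing3→B2 carries 20 boxes.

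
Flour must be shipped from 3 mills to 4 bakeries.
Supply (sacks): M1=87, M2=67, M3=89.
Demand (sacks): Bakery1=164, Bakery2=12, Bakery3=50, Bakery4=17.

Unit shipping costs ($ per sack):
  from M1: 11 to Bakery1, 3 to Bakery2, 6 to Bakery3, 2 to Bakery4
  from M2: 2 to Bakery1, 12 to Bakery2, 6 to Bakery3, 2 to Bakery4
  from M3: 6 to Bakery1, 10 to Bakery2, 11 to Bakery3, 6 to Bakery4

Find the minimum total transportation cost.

One minimum-cost allocation:
  M1 to Bakery1: 8 × $11 = $88
  M1 to Bakery2: 12 × $3 = $36
  M1 to Bakery3: 50 × $6 = $300
  M1 to Bakery4: 17 × $2 = $34
  M2 to Bakery1: 67 × $2 = $134
  M3 to Bakery1: 89 × $6 = $534
Total = 88 + 36 + 300 + 34 + 134 + 534 = $1126.

1126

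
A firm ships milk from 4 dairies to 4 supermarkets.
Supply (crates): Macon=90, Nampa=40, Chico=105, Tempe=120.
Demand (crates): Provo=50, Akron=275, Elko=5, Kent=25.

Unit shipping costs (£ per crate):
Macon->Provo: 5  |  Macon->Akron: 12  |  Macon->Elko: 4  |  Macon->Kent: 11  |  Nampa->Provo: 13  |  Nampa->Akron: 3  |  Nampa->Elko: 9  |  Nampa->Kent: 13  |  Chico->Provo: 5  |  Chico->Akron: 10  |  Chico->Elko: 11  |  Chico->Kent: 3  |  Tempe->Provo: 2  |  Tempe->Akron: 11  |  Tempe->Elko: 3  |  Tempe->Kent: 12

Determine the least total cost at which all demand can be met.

One minimum-cost allocation:
  Macon–Akron: 90 × £12 = £1080
  Nampa–Akron: 40 × £3 = £120
  Chico–Akron: 80 × £10 = £800
  Chico–Kent: 25 × £3 = £75
  Tempe–Provo: 50 × £2 = £100
  Tempe–Akron: 65 × £11 = £715
  Tempe–Elko: 5 × £3 = £15
Total = 1080 + 120 + 800 + 75 + 100 + 715 + 15 = £2905.

2905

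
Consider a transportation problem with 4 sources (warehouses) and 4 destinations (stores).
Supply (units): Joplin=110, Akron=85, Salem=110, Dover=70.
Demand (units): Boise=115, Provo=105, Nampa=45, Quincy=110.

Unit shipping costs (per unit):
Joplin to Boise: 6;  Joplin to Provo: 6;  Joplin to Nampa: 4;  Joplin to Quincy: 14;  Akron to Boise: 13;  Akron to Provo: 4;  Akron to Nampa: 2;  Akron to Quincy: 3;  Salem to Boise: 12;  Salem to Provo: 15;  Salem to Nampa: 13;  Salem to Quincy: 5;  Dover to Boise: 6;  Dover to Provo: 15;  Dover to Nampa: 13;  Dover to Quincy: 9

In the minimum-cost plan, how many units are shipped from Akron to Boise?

Optimal shipments:
  Joplin→Boise: 45 units
  Joplin→Provo: 65 units
  Akron→Provo: 40 units
  Akron→Nampa: 45 units
  Salem→Quincy: 110 units
  Dover→Boise: 70 units
Total cost = 1880.
The route Akron→Boise is not used.

0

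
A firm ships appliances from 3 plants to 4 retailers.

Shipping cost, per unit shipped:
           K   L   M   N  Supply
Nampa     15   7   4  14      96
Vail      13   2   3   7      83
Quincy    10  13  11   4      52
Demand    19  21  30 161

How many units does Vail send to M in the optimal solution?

0

Solving gives:
  Nampa–K: 19 × 15 = 285
  Nampa–L: 21 × 7 = 147
  Nampa–M: 30 × 4 = 120
  Nampa–N: 26 × 14 = 364
  Vail–N: 83 × 7 = 581
  Quincy–N: 52 × 4 = 208
Total cost = 1705.
The route Vail→M is not used.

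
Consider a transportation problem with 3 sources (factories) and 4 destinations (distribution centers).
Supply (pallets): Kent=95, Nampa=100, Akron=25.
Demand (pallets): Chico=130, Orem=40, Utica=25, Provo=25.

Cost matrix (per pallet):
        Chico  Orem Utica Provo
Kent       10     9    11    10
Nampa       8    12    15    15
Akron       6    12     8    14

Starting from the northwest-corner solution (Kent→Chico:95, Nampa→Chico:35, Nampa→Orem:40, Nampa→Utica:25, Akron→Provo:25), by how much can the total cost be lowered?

Current plan cost = 95·10 + 35·8 + 40·12 + 25·15 + 25·14 = 2435.
Optimal plan:
  Kent–Chico: 5 × 10 = 50
  Kent–Orem: 40 × 9 = 360
  Kent–Utica: 25 × 11 = 275
  Kent–Provo: 25 × 10 = 250
  Nampa–Chico: 100 × 8 = 800
  Akron–Chico: 25 × 6 = 150
Optimal cost = 1885.
Saving = 2435 − 1885 = 550.

550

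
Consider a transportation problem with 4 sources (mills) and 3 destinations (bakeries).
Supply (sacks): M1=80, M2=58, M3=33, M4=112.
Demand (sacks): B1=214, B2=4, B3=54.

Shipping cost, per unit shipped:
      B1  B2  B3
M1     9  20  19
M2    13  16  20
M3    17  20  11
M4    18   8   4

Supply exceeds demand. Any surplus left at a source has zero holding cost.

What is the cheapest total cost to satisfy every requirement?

3057

An optimal shipping plan:
  M1->B1: 80 sacks
  M2->B1: 58 sacks
  M3->B1: 33 sacks
  M4->B1: 43 sacks
  M4->B2: 4 sacks
  M4->B3: 54 sacks
Total cost = 3057.
(Supply check: M1 ships 80; M2 ships 58; M3 ships 33; M4 ships 101.)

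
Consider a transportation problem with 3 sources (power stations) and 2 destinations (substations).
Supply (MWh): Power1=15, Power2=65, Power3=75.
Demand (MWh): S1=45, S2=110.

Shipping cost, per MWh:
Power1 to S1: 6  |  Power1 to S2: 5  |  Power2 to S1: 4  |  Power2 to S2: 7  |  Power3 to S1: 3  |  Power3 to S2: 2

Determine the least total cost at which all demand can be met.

An optimal shipping plan:
  Power1–S2: 15 × 5 = 75
  Power2–S1: 45 × 4 = 180
  Power2–S2: 20 × 7 = 140
  Power3–S2: 75 × 2 = 150
Total = 75 + 180 + 140 + 150 = 545.

545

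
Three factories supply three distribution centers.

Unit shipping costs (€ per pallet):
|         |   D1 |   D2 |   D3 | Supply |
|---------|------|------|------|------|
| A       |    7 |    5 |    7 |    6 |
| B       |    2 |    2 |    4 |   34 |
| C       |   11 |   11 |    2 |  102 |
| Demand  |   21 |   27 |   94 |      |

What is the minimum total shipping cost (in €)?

374

An optimal shipping plan:
  A to D2: 6 × €5 = €30
  B to D1: 13 × €2 = €26
  B to D2: 21 × €2 = €42
  C to D1: 8 × €11 = €88
  C to D3: 94 × €2 = €188
Total = 30 + 26 + 42 + 88 + 188 = €374.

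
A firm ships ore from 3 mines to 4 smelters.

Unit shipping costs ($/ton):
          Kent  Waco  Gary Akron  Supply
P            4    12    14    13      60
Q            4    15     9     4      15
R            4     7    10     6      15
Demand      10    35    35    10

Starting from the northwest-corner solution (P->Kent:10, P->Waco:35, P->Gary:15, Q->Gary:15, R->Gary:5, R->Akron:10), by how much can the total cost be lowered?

Current plan cost = 10·4 + 35·12 + 15·14 + 15·9 + 5·10 + 10·6 = $915.
Optimal plan:
  P→Kent: 10 × $4 = $40
  P→Waco: 20 × $12 = $240
  P→Gary: 30 × $14 = $420
  Q→Gary: 5 × $9 = $45
  Q→Akron: 10 × $4 = $40
  R→Waco: 15 × $7 = $105
Optimal cost = $890.
Saving = 915 − 890 = $25.

25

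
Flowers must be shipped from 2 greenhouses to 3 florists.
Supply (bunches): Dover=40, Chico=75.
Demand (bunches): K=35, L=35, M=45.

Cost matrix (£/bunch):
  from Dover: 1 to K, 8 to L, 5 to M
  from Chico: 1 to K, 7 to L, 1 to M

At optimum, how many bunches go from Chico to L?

Solving gives:
  Dover->K: 35 × £1 = £35
  Dover->L: 5 × £8 = £40
  Chico->L: 30 × £7 = £210
  Chico->M: 45 × £1 = £45
Total cost = £330.
So Chico→L carries 30 bunches.

30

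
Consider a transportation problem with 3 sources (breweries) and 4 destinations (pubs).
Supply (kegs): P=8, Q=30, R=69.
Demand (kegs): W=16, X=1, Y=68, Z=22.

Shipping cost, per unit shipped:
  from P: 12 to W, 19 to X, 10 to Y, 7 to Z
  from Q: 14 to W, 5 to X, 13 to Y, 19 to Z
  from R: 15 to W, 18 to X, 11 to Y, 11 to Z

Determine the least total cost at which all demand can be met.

1213

Optimal allocation:
  P→Z: 8 × 7 = 56
  Q→W: 16 × 14 = 224
  Q→X: 1 × 5 = 5
  Q→Y: 13 × 13 = 169
  R→Y: 55 × 11 = 605
  R→Z: 14 × 11 = 154
Total = 56 + 224 + 5 + 169 + 605 + 154 = 1213.
(Supply check: P ships 8; Q ships 30; R ships 69.)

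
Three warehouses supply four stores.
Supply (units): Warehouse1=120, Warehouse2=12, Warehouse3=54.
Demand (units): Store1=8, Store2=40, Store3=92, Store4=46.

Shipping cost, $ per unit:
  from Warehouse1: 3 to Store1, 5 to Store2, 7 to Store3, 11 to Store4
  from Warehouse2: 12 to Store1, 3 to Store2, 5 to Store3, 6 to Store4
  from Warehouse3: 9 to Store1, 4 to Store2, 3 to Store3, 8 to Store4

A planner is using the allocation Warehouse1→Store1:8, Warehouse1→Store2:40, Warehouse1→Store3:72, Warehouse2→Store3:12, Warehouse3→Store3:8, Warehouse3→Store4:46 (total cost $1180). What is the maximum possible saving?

82

Current plan cost = 8·3 + 40·5 + 72·7 + 12·5 + 8·3 + 46·8 = $1180.
Optimal plan:
  Warehouse1 to Store1: 8 units
  Warehouse1 to Store2: 40 units
  Warehouse1 to Store3: 38 units
  Warehouse1 to Store4: 34 units
  Warehouse2 to Store4: 12 units
  Warehouse3 to Store3: 54 units
Optimal cost = $1098.
Saving = 1180 − 1098 = $82.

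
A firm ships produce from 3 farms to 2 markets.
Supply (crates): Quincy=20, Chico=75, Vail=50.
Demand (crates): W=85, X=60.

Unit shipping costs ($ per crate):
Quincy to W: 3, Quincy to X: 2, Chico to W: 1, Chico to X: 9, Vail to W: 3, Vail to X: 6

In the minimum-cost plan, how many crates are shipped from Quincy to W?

Solving gives:
  Quincy->X: 20 × $2 = $40
  Chico->W: 75 × $1 = $75
  Vail->W: 10 × $3 = $30
  Vail->X: 40 × $6 = $240
Total cost = $385.
The route Quincy→W is not used.

0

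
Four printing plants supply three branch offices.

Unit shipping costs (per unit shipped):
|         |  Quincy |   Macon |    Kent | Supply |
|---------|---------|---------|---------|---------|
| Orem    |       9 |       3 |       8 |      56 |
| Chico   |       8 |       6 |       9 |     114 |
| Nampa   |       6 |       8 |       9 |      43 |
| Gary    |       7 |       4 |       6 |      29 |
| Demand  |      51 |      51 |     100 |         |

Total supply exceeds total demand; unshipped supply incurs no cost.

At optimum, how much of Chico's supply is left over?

40

An optimal plan:
  Orem to Macon: 51 boxes
  Orem to Kent: 5 boxes
  Chico to Quincy: 8 boxes
  Chico to Kent: 66 boxes
  Nampa to Quincy: 43 boxes
  Gary to Kent: 29 boxes
Total cost = 1283.
Chico ships 74 of its 114, leaving 40.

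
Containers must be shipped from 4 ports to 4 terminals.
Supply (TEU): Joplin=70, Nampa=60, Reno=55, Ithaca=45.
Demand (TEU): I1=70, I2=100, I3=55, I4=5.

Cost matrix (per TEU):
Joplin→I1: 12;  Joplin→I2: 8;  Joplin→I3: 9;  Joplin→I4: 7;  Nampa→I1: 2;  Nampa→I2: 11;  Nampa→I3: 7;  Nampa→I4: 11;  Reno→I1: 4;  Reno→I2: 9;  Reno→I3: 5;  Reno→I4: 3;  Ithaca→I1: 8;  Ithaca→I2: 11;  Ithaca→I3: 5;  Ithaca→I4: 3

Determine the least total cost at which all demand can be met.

A cheapest plan:
  Joplin–I2: 70 × 8 = 560
  Nampa–I1: 60 × 2 = 120
  Reno–I1: 10 × 4 = 40
  Reno–I2: 30 × 9 = 270
  Reno–I3: 15 × 5 = 75
  Ithaca–I3: 40 × 5 = 200
  Ithaca–I4: 5 × 3 = 15
Total = 560 + 120 + 40 + 270 + 75 + 200 + 15 = 1280.

1280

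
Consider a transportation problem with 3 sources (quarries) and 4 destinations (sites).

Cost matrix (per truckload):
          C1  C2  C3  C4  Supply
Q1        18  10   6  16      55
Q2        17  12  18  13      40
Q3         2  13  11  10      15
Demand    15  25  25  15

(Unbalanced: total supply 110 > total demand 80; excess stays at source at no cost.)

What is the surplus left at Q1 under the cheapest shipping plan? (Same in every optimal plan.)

5

Minimum-cost shipments:
  Q1->C2: 25 truckloads
  Q1->C3: 25 truckloads
  Q2->C4: 15 truckloads
  Q3->C1: 15 truckloads
Total cost = 625.
Q1 ships 50 of its 55, leaving 5.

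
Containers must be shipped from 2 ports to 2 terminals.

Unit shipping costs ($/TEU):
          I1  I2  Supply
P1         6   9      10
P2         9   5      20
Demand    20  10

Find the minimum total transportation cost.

One minimum-cost allocation:
  P1 to I1: 10 × $6 = $60
  P2 to I1: 10 × $9 = $90
  P2 to I2: 10 × $5 = $50
Total = 60 + 90 + 50 = $200.
(Supply check: P1 ships 10; P2 ships 20.)

200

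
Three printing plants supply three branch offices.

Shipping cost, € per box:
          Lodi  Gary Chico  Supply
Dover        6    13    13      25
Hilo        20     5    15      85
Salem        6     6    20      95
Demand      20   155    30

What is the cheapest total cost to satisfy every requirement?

1370

One minimum-cost allocation:
  Dover→Chico: 25 × €13 = €325
  Hilo→Gary: 80 × €5 = €400
  Hilo→Chico: 5 × €15 = €75
  Salem→Lodi: 20 × €6 = €120
  Salem→Gary: 75 × €6 = €450
Total = 325 + 400 + 75 + 120 + 450 = €1370.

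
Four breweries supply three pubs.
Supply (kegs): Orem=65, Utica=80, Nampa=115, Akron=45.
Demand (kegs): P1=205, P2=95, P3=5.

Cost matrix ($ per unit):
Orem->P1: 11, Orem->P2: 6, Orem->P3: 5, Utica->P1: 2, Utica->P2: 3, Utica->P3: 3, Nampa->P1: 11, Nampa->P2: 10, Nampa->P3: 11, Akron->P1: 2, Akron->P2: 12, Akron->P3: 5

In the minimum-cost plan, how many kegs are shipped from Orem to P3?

Optimal shipments:
  Orem–P2: 60 × $6 = $360
  Orem–P3: 5 × $5 = $25
  Utica–P1: 80 × $2 = $160
  Nampa–P1: 80 × $11 = $880
  Nampa–P2: 35 × $10 = $350
  Akron–P1: 45 × $2 = $90
Total cost = $1865.
So Orem→P3 carries 5 kegs.

5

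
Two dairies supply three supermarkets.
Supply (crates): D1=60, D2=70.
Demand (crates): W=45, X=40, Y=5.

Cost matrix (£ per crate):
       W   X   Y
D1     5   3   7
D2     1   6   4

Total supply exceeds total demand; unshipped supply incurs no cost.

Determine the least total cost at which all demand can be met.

One minimum-cost allocation:
  D1->X: 40 × £3 = £120
  D2->W: 45 × £1 = £45
  D2->Y: 5 × £4 = £20
Total = 120 + 45 + 20 = £185.
(Supply check: D1 ships 40; D2 ships 50.)

185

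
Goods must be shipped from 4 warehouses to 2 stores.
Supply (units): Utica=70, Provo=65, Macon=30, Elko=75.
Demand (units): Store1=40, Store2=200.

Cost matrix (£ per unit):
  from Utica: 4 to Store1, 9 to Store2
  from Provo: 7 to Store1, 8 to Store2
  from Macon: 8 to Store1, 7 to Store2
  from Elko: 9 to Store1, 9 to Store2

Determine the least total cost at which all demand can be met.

One minimum-cost allocation:
  Utica–Store1: 40 × £4 = £160
  Utica–Store2: 30 × £9 = £270
  Provo–Store2: 65 × £8 = £520
  Macon–Store2: 30 × £7 = £210
  Elko–Store2: 75 × £9 = £675
Total = 160 + 270 + 520 + 210 + 675 = £1835.
(Supply check: Utica ships 70; Provo ships 65; Macon ships 30; Elko ships 75.)

1835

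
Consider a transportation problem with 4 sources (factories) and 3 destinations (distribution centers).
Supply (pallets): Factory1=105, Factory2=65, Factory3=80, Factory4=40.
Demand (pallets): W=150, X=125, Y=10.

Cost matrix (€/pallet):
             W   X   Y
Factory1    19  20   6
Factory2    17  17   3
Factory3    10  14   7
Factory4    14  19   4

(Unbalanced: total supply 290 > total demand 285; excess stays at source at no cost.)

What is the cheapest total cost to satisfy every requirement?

4295

One minimum-cost allocation:
  Factory1->W: 30 × €19 = €570
  Factory1->X: 70 × €20 = €1400
  Factory2->X: 55 × €17 = €935
  Factory2->Y: 10 × €3 = €30
  Factory3->W: 80 × €10 = €800
  Factory4->W: 40 × €14 = €560
Total = 570 + 1400 + 935 + 30 + 800 + 560 = €4295.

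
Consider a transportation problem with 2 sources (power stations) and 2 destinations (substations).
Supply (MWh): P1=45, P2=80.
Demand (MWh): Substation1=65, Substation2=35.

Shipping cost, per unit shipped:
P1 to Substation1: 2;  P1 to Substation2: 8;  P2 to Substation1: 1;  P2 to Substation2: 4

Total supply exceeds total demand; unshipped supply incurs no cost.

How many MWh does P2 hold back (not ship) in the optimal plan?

0

Minimum-cost shipments:
  P1–Substation1: 20 MWh
  P2–Substation1: 45 MWh
  P2–Substation2: 35 MWh
Total cost = 225.
P2 ships 80 of its 80, leaving 0.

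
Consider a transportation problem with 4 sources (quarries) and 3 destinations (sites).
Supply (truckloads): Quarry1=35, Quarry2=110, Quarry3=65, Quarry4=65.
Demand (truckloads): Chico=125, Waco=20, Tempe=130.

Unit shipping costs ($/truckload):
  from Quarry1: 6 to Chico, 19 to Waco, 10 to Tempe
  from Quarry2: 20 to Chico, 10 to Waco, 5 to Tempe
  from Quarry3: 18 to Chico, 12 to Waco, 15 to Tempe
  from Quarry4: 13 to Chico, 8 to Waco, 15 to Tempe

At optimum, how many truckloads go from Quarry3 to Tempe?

20

The minimum-cost plan:
  Quarry1–Chico: 35 × $6 = $210
  Quarry2–Tempe: 110 × $5 = $550
  Quarry3–Chico: 25 × $18 = $450
  Quarry3–Waco: 20 × $12 = $240
  Quarry3–Tempe: 20 × $15 = $300
  Quarry4–Chico: 65 × $13 = $845
Total cost = $2595.
So Quarry3→Tempe carries 20 truckloads.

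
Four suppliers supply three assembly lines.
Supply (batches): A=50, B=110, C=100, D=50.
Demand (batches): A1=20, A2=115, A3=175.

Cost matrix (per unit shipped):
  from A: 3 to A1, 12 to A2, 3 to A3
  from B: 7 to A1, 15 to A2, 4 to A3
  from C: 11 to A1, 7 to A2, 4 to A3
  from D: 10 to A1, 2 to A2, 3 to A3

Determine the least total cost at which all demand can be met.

An optimal shipping plan:
  A→A1: 20 × 3 = 60
  A→A3: 30 × 3 = 90
  B→A3: 110 × 4 = 440
  C→A2: 65 × 7 = 455
  C→A3: 35 × 4 = 140
  D→A2: 50 × 2 = 100
Total = 60 + 90 + 440 + 455 + 140 + 100 = 1285.

1285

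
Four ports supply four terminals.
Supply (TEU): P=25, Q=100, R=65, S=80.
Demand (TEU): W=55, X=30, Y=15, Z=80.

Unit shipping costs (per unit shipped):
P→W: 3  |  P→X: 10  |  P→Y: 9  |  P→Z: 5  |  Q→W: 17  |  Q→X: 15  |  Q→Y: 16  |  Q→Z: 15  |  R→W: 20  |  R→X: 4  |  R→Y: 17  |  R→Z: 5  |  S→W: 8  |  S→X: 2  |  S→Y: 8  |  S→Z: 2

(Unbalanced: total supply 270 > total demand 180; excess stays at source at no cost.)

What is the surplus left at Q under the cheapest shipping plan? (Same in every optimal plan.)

90

Minimum-cost shipments:
  P–W: 25 × 3 = 75
  Q–Y: 10 × 16 = 160
  R–X: 30 × 4 = 120
  R–Z: 35 × 5 = 175
  S–W: 30 × 8 = 240
  S–Y: 5 × 8 = 40
  S–Z: 45 × 2 = 90
Total cost = 900.
Q ships 10 of its 100, leaving 90.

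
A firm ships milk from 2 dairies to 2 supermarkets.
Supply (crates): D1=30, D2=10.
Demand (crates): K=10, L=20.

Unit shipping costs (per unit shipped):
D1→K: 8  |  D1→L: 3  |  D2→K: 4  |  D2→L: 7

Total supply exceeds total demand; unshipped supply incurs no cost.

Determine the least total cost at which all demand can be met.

100

One minimum-cost allocation:
  D1 to L: 20 × 3 = 60
  D2 to K: 10 × 4 = 40
Total = 60 + 40 = 100.
(Supply check: D1 ships 20; D2 ships 10.)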